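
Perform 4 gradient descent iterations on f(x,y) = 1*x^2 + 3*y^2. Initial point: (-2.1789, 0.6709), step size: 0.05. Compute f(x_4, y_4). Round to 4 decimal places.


Gradient descent on f(x,y) = 1*x^2 + 3*y^2.
Starting point: (-2.1789, 0.6709), alpha = 0.05
Step 1: grad_x = 2*1*-2.1789 = -4.3578, grad_y = 2*3*0.6709 = 4.0254
  x_1 = -2.1789 - 0.05*-4.3578 = -1.961
  y_1 = 0.6709 - 0.05*4.0254 = 0.4696
Step 2: grad_x = 2*1*-1.961 = -3.922, grad_y = 2*3*0.4696 = 2.8178
  x_2 = -1.961 - 0.05*-3.922 = -1.7649
  y_2 = 0.4696 - 0.05*2.8178 = 0.3287
Step 3: grad_x = 2*1*-1.7649 = -3.5298, grad_y = 2*3*0.3287 = 1.9724
  x_3 = -1.7649 - 0.05*-3.5298 = -1.5884
  y_3 = 0.3287 - 0.05*1.9724 = 0.2301
Step 4: grad_x = 2*1*-1.5884 = -3.1768, grad_y = 2*3*0.2301 = 1.3807
  x_4 = -1.5884 - 0.05*-3.1768 = -1.4296
  y_4 = 0.2301 - 0.05*1.3807 = 0.1611
f(-1.4296, 0.1611) = 1*(-1.4296)^2 + 3*0.1611^2 = 2.1215


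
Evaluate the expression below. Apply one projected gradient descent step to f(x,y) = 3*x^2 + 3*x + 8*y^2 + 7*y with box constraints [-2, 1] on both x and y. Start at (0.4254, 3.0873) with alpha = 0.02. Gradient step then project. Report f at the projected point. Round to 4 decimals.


Step 1: Compute gradient at (0.4254, 3.0873).
grad_x = 2*3*0.4254 + 3 = 5.5524
grad_y = 2*8*3.0873 + 7 = 56.3968
Step 2: Gradient step.
x_raw = 0.4254 - 0.02*5.5524 = 0.3144
y_raw = 3.0873 - 0.02*56.3968 = 1.9594
Step 3: Project onto [-2, 1].
x_proj = clip(0.3144) = 0.3144
y_proj = clip(1.9594) = 1.0
Step 4: Evaluate f.
f(0.3144, 1.0) = 16.2395


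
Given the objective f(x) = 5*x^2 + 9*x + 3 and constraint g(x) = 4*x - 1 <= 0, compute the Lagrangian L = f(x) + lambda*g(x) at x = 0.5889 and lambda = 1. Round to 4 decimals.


Step 1: Evaluate f(x).
f(0.5889) = 5*0.5889^2 + 9*0.5889 + 3 = 10.0341
Step 2: Evaluate g(x).
g(0.5889) = 4*0.5889 - 1 = 1.3556
Step 3: Compute Lagrangian.
L = 10.0341 + 1*1.3556 = 11.3897


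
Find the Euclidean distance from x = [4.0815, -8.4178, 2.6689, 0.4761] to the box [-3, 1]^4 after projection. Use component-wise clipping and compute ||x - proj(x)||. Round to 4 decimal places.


Project each component onto [-3, 1].
clip(4.0815) = 1.0, clip(-8.4178) = -3.0, clip(2.6689) = 1.0, clip(0.4761) = 0.4761
Projection = [1.0, -3.0, 1.0, 0.4761]
Squared diffs: [9.4956, 29.3526, 2.7852, 0.0]
Distance = sqrt(41.6334) = 6.4524


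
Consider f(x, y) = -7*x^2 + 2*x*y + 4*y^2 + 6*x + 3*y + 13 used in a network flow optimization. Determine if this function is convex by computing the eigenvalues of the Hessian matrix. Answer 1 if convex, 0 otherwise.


The Hessian of f(x,y) = -7*x^2 + 2*x*y + 4*y^2 + 6*x + 3*y + 13 is:
H = [[-14, 2], [2, 8]]
Trace = -14 + 8 = -6
Determinant = -14*8 - (2)^2 = -116
Discriminant = (-6)^2 - 4*-116 = 500.0
Eigenvalues: lambda_1 = -14.1803, lambda_2 = 8.1803
The function is not convex.

0


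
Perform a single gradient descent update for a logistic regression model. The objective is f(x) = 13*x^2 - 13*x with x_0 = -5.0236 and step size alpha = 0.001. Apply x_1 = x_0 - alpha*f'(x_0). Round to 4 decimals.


We compute the gradient at x_0 and apply the update.
f'(x) = 26*x - 13
f'(-5.0236) = 26*-5.0236 - 13 = -143.6136
x_1 = -5.0236 - 0.001*-143.6136 = -4.88


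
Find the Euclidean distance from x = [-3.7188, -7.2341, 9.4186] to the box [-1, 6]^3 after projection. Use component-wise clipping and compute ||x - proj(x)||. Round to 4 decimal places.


Project each component onto [-1, 6].
clip(-3.7188) = -1.0, clip(-7.2341) = -1.0, clip(9.4186) = 6.0
Projection = [-1.0, -1.0, 6.0]
Squared diffs: [7.3919, 38.864, 11.6868]
Distance = sqrt(57.9427) = 7.612


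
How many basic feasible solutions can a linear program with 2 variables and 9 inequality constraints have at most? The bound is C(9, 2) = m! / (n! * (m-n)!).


Each vertex corresponds to some choice of n active constraints out of m, so the number of vertices is at most C(m, n) = m! / (n!(m-n)!).
m = 9, n = 2
Numerator: 9 * 8
Denominator: 2! = 2
C(9, 2) = 36


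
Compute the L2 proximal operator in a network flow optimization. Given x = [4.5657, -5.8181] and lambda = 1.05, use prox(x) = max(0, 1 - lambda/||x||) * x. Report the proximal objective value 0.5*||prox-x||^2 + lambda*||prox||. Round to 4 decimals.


Step 1: Compute ||x||.
||x|| = 7.3957
Step 2: Compute scaling factor.
scale = max(0, 1 - 1.05/7.3957) = 0.858
Step 3: prox(x) = [3.9175, -4.9921]
||prox(x)|| = 6.3457
Step 4: Proximal objective.
0.5*||prox-x||^2 = 0.5513
lambda*||prox|| = 6.663
Total = 7.2142


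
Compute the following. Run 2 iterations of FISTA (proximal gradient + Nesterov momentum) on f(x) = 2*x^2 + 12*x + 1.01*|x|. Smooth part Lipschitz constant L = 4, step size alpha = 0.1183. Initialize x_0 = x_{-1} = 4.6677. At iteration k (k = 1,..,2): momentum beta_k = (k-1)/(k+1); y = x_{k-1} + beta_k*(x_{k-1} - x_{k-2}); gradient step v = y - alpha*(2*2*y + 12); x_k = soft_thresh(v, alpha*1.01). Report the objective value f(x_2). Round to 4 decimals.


FISTA on f(x) = 2*x^2 + 12*x + 1.01*|x|
L = 4, alpha = 0.1183
Iteration 1: beta = 0.0, y = 4.6677 + 0.0*(4.6677 - 4.6677) = 4.6677
  grad(y) = 30.6708, v = y - alpha*grad = 1.0393
  prox(v) = soft_thresh(1.0393, 0.1195) = 0.9199
Iteration 2: beta = 0.3333, y = 0.9199 + 0.3333*(0.9199 - 4.6677) = -0.3294
  grad(y) = 10.6823, v = y - alpha*grad = -1.5931
  prox(v) = soft_thresh(-1.5931, 0.1195) = -1.4737
f(x_2) = 2*(-1.4737)^2 + 12*(-1.4737) + 1.01*|-1.4737| = -11.8521


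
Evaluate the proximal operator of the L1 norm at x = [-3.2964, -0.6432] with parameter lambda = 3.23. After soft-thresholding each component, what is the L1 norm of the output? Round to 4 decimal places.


Soft-thresholding with lambda = 3.23:
prox(-3.2964) = sign(-3.2964)*max(|-3.2964| - 3.23, 0) = -0.0664
prox(-0.6432) = sign(-0.6432)*max(|-0.6432| - 3.23, 0) = 0.0
prox(x) = [-0.0664, 0.0]
||prox(x)||_1 = 0.0664 + 0.0 = 0.0664


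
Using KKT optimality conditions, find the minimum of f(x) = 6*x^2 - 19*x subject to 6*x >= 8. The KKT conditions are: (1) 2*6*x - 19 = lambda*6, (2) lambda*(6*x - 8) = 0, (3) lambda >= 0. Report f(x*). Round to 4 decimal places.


Step 1: Try lambda = 0 (constraint inactive).
Stationarity: 2*6*x - 19 = 0
x* = 19/(2*6) = 19/12 = 1.5833 (rounded; the exact value 19/12 is used below)
Check constraint: 6*1.5833 = 9.4998 >= 8 -- satisfied.
Step 2: Compute optimal value.
f(x*) = 6*(19/12)^2 - 19*(19/12) = -15.0417


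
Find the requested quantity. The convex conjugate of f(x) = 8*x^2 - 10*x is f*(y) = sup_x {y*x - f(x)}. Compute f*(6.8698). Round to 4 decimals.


f*(y) = sup_x {y*x - a*x^2 - b*x} = sup_x {(y-b)*x - a*x^2}
FOC: (y - b) - 2a*x = 0 => x* = (y - b)/(2a)
x* = (6.8698 + 10)/(2*8) = 1.0544
f*(6.8698) = (y-b)^2/(4a) = (6.8698 + 10)^2/(4*8)
= 284.5902/32 = 8.8934


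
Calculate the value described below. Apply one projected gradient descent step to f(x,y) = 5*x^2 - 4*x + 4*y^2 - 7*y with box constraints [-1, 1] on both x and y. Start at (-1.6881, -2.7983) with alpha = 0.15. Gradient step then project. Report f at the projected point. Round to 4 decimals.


Step 1: Compute gradient at (-1.6881, -2.7983).
grad_x = 2*5*-1.6881 - 4 = -20.881
grad_y = 2*4*-2.7983 - 7 = -29.3864
Step 2: Gradient step.
x_raw = -1.6881 - 0.15*-20.881 = 1.4441
y_raw = -2.7983 - 0.15*-29.3864 = 1.6097
Step 3: Project onto [-1, 1].
x_proj = clip(1.4441) = 1.0
y_proj = clip(1.6097) = 1.0
Step 4: Evaluate f.
f(1.0, 1.0) = -2.0


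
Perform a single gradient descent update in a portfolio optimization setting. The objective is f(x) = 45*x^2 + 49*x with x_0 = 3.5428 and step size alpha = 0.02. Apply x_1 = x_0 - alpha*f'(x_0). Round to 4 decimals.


We compute the gradient at x_0 and apply the update.
f'(x) = 90*x + 49
f'(3.5428) = 90*3.5428 + 49 = 367.852
x_1 = 3.5428 - 0.02*367.852 = -3.8142


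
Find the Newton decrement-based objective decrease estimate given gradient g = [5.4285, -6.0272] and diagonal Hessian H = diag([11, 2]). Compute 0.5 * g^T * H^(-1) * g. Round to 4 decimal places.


Step 1: H is diagonal, so H^(-1) * g = [0.4935, -3.0136].
Step 2: g^T H^(-1) g = sum_i g_i^2 / H_ii
  = (5.4285)^2/11 + (-6.0272)^2/2
  = 2.679 + 18.1636 = 20.8425
Step 3: Objective decrease = 0.5 * g^T H^(-1) g = 10.4213


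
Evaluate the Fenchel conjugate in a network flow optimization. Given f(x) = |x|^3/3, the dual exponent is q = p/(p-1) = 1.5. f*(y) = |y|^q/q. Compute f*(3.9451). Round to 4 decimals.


The conjugate exponent q satisfies 1/p + 1/q = 1.
p = 3, so q = 3/(3 - 1) = 1.5
|y|^q = 3.9451^1.5 = 7.8359
f*(3.9451) = 7.8359 / 1.5 = 5.2239


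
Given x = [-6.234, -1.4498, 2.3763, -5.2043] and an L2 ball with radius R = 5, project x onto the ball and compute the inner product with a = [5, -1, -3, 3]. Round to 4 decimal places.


Step 1: Compute ||x|| (intermediates to 6 decimals).
||x|| = sqrt((-6.234)^2 + (-1.4498)^2 + 2.3763^2 + (-5.2043)^2) = 8.58465
Step 2: Project.
Since ||x|| > R, scale = R/||x|| = 5/8.58465 = 0.582435, proj(x) = scale * x
proj(x) = [-3.6309, -0.844414, 1.38404, -3.031166]
Step 3: Dot product.
a^T * proj(x) = 5*(-3.6309) - 1*(-0.844414) - 3*1.38404 + 3*(-3.031166) = -30.5557


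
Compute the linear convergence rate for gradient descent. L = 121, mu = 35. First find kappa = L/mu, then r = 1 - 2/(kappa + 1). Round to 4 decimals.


Step 1: Compute the condition number.
kappa = L/mu = 121/35 = 3.4571
Step 2: Compute the convergence rate.
r = 1 - 2/(kappa + 1) = 1 - 2*mu/(L + mu) = (L - mu)/(L + mu) = 86/156 = 0.5513


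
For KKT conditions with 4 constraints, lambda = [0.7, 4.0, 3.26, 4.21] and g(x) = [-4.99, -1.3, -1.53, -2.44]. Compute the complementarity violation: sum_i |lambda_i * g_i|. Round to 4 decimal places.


KKT complementary slackness check:
lambda_1 * g_1 = 0.7 * -4.99 = -3.493
lambda_2 * g_2 = 4.0 * -1.3 = -5.2
lambda_3 * g_3 = 3.26 * -1.53 = -4.9878
lambda_4 * g_4 = 4.21 * -2.44 = -10.2724
Total violation = 3.493 + 5.2 + 4.9878 + 10.2724 = 23.9532


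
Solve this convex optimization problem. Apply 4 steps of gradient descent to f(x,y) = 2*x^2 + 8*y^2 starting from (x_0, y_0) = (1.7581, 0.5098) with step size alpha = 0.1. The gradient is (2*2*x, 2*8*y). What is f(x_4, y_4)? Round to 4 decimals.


Gradient descent on f(x,y) = 2*x^2 + 8*y^2.
Starting point: (1.7581, 0.5098), alpha = 0.1
Step 1: grad_x = 2*2*1.7581 = 7.0324, grad_y = 2*8*0.5098 = 8.1568
  x_1 = 1.7581 - 0.1*7.0324 = 1.0549
  y_1 = 0.5098 - 0.1*8.1568 = -0.3059
Step 2: grad_x = 2*2*1.0549 = 4.2194, grad_y = 2*8*-0.3059 = -4.8941
  x_2 = 1.0549 - 0.1*4.2194 = 0.6329
  y_2 = -0.3059 - 0.1*-4.8941 = 0.1835
Step 3: grad_x = 2*2*0.6329 = 2.5317, grad_y = 2*8*0.1835 = 2.9364
  x_3 = 0.6329 - 0.1*2.5317 = 0.3797
  y_3 = 0.1835 - 0.1*2.9364 = -0.1101
Step 4: grad_x = 2*2*0.3797 = 1.519, grad_y = 2*8*-0.1101 = -1.7619
  x_4 = 0.3797 - 0.1*1.519 = 0.2278
  y_4 = -0.1101 - 0.1*-1.7619 = 0.0661
f(0.2278, 0.0661) = 2*0.2278^2 + 8*0.0661^2 = 0.1388


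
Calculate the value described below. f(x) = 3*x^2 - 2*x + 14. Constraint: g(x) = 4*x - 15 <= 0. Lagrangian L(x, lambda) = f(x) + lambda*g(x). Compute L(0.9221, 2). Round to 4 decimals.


Step 1: Evaluate f(x).
f(0.9221) = 3*0.9221^2 - 2*0.9221 + 14 = 14.7066
Step 2: Evaluate g(x).
g(0.9221) = 4*0.9221 - 15 = -11.3116
Step 3: Compute Lagrangian.
L = 14.7066 + 2*-11.3116 = -7.9166


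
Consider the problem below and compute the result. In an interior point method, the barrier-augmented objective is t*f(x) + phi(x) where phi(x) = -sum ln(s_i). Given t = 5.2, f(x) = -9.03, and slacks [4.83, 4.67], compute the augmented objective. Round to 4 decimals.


Step 1: Compute log-barrier.
ln values: [1.5748, 1.5412]
phi = -(1.5748 + 1.5412) = -3.116
Step 2: Compute augmented objective.
t*f(x) = 5.2*-9.03 = -46.956
Total = -46.956 - 3.116 = -50.072


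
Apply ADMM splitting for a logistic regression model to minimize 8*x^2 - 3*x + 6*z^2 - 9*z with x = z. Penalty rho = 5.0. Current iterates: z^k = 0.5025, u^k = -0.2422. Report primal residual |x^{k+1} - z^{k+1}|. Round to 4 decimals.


ADMM iteration with rho = 5.0, z^k = 0.5025, u^k = -0.2422
Step 1: x-update.
Minimize 8*x^2 - 3*x + (5.0/2)*(x - 0.5025 - 0.2422)^2
FOC: (2*8 + 5.0)*x = 3 + 5.0*(0.5025 + 0.2422)
x^{k+1} = 0.3202
Step 2: z-update.
Minimize 6*z^2 - 9*z + (5.0/2)*(0.3202 - z - 0.2422)^2
FOC: (2*6 + 5.0)*z = 9 + 5.0*(0.3202 - 0.2422)
z^{k+1} = 0.5523
Step 3: u-update.
u^{k+1} = -0.2422 + 0.3202 - 0.5523 = -0.4744
Step 4: Primal residual = |0.3202 - 0.5523| = 0.2322


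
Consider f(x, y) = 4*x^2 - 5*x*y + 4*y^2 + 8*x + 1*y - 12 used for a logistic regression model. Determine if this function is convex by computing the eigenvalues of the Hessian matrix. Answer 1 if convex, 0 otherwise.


The Hessian of f(x,y) = 4*x^2 - 5*x*y + 4*y^2 + 8*x + 1*y - 12 is:
H = [[8, -5], [-5, 8]]
Trace = 8 + 8 = 16
Determinant = 8*8 - (-5)^2 = 39
Discriminant = (16)^2 - 4*39 = 100.0
Eigenvalues: lambda_1 = 3.0, lambda_2 = 13.0
The function is convex.

1


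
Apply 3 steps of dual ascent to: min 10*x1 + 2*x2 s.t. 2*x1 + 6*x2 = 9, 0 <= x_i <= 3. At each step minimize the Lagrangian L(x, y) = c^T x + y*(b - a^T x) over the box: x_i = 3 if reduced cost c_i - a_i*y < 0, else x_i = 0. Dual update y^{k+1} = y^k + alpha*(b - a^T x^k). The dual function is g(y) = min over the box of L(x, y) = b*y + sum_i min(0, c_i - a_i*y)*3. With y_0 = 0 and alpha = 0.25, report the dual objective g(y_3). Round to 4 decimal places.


Dual ascent for LP: min 10*x1 + 2*x2, 2*x1 + 6*x2 = 9, 0 <= x_i <= 3
Step 1: y^k = 0.0, reduced costs: (10.0, 2.0)
  x^k = (0.0, 0.0), subgradient = b - a^T x = 9.0
  y^{k+1} = 0.0 + 0.25*9.0 = 2.25
Step 2: y^k = 2.25, reduced costs: (5.5, -11.5)
  x^k = (0.0, 3.0), subgradient = b - a^T x = -9.0
  y^{k+1} = 2.25 + 0.25*-9.0 = 0.0
Step 3: y^k = 0.0, reduced costs: (10.0, 2.0)
  x^k = (0.0, 0.0), subgradient = b - a^T x = 9.0
  y^{k+1} = 0.0 + 0.25*9.0 = 2.25
Dual objective at y_3 = 2.25: reduced costs (5.5, -11.5), box minimizer x = (0.0, 3.0)
g(y_3) = b*y + (c1 - a1*y)*x1 + (c2 - a2*y)*x2 = 9*2.25 + 5.5*0.0 + (-11.5)*3.0 = 20.25 + 0.0 - 34.5 = -14.25


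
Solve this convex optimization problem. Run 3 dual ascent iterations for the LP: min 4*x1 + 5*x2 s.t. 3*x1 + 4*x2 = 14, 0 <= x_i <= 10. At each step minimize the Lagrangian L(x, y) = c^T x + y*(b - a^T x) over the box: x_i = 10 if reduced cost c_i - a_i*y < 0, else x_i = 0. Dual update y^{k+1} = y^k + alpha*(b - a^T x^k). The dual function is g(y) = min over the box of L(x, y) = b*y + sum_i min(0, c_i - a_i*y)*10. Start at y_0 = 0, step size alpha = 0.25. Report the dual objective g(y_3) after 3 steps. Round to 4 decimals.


Dual ascent for LP: min 4*x1 + 5*x2, 3*x1 + 4*x2 = 14, 0 <= x_i <= 10
Step 1: y^k = 0.0, reduced costs: (4.0, 5.0)
  x^k = (0.0, 0.0), subgradient = b - a^T x = 14.0
  y^{k+1} = 0.0 + 0.25*14.0 = 3.5
Step 2: y^k = 3.5, reduced costs: (-6.5, -9.0)
  x^k = (10.0, 10.0), subgradient = b - a^T x = -56.0
  y^{k+1} = 3.5 + 0.25*-56.0 = -10.5
Step 3: y^k = -10.5, reduced costs: (35.5, 47.0)
  x^k = (0.0, 0.0), subgradient = b - a^T x = 14.0
  y^{k+1} = -10.5 + 0.25*14.0 = -7.0
Dual objective at y_3 = -7.0: reduced costs (25.0, 33.0), box minimizer x = (0.0, 0.0)
g(y_3) = b*y + (c1 - a1*y)*x1 + (c2 - a2*y)*x2 = 14*(-7.0) + 25.0*0.0 + 33.0*0.0 = -98.0 + 0.0 + 0.0 = -98.0


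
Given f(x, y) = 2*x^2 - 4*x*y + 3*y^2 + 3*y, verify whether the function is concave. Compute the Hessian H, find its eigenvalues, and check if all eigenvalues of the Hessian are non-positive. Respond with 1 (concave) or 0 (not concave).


The Hessian of f(x,y) = 2*x^2 - 4*x*y + 3*y^2 + 3*y is:
H = [[4, -4], [-4, 6]]
Trace = 4 + 6 = 10
Determinant = 4*6 - (-4)^2 = 8
Discriminant = (10)^2 - 4*8 = 68.0
Eigenvalues: lambda_1 = 0.8769, lambda_2 = 9.1231
The function is not concave.

0


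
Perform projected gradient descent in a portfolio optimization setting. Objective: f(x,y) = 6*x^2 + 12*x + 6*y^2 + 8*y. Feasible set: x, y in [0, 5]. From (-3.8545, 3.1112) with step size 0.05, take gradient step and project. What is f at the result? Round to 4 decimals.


Step 1: Compute gradient at (-3.8545, 3.1112).
grad_x = 2*6*-3.8545 + 12 = -34.254
grad_y = 2*6*3.1112 + 8 = 45.3344
Step 2: Gradient step.
x_raw = -3.8545 - 0.05*-34.254 = -2.1418
y_raw = 3.1112 - 0.05*45.3344 = 0.8445
Step 3: Project onto [0, 5].
x_proj = clip(-2.1418) = 0.0
y_proj = clip(0.8445) = 0.8445
Step 4: Evaluate f.
f(0.0, 0.8445) = 11.0347


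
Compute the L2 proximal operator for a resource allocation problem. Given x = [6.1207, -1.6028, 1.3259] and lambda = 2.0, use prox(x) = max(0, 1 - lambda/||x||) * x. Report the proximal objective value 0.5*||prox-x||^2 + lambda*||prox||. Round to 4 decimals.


Step 1: Compute ||x||.
||x|| = 6.4645
Step 2: Compute scaling factor.
scale = max(0, 1 - 2.0/6.4645) = 0.6906
Step 3: prox(x) = [4.2271, -1.1069, 0.9157]
||prox(x)|| = 4.4645
Step 4: Proximal objective.
0.5*||prox-x||^2 = 2.0
lambda*||prox|| = 8.929
Total = 10.929


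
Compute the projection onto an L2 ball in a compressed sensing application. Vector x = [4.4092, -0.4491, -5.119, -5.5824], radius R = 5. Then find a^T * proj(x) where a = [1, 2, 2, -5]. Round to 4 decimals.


Step 1: Compute ||x|| (intermediates to 6 decimals).
||x|| = sqrt(4.4092^2 + (-0.4491)^2 + (-5.119)^2 + (-5.5824)^2) = 8.775539
Step 2: Project.
Since ||x|| > R, scale = R/||x|| = 5/8.775539 = 0.569766, proj(x) = scale * x
proj(x) = [2.512212, -0.255882, -2.916632, -3.180662]
Step 3: Dot product.
a^T * proj(x) = 1*2.512212 + 2*(-0.255882) + 2*(-2.916632) - 5*(-3.180662) = 12.0705


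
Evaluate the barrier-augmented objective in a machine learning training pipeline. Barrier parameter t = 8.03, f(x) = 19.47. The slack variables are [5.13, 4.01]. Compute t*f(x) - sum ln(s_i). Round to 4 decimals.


Step 1: Compute log-barrier.
ln values: [1.6351, 1.3888]
phi = -(1.6351 + 1.3888) = -3.0239
Step 2: Compute augmented objective.
t*f(x) = 8.03*19.47 = 156.3441
Total = 156.3441 - 3.0239 = 153.3202


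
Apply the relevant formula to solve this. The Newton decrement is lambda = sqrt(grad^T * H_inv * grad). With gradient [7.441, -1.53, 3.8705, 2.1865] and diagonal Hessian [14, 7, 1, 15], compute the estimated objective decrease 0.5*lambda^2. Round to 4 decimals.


Step 1: H is diagonal, so H^(-1) * g = [0.5315, -0.2186, 3.8705, 0.1458].
Step 2: g^T H^(-1) g = sum_i g_i^2 / H_ii
  = (7.441)^2/14 + (-1.53)^2/7 + (3.8705)^2/1 + (2.1865)^2/15
  = 3.9549 + 0.3344 + 14.9808 + 0.3187 = 19.5888
Step 3: Objective decrease = 0.5 * g^T H^(-1) g = 9.7944


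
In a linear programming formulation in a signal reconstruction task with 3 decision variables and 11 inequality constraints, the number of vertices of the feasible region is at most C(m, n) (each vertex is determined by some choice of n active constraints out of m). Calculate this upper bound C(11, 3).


Each vertex corresponds to some choice of n active constraints out of m, so the number of vertices is at most C(m, n) = m! / (n!(m-n)!).
m = 11, n = 3
Numerator: 11 * 10 * 9
Denominator: 3! = 6
C(11, 3) = 165


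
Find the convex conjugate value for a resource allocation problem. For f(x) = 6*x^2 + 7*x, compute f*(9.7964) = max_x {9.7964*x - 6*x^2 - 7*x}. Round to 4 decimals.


f*(y) = sup_x {y*x - a*x^2 - b*x} = sup_x {(y-b)*x - a*x^2}
FOC: (y - b) - 2a*x = 0 => x* = (y - b)/(2a)
x* = (9.7964 - 7)/(2*6) = 0.233
f*(9.7964) = (y-b)^2/(4a) = (9.7964 - 7)^2/(4*6)
= 7.8199/24 = 0.3258


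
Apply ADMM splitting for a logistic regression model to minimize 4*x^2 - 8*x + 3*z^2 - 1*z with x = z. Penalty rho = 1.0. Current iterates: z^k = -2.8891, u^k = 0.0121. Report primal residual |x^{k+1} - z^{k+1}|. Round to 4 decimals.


ADMM iteration with rho = 1.0, z^k = -2.8891, u^k = 0.0121
Step 1: x-update.
Minimize 4*x^2 - 8*x + (1.0/2)*(x + 2.8891 + 0.0121)^2
FOC: (2*4 + 1.0)*x = 8 + 1.0*(-2.8891 - 0.0121)
x^{k+1} = 0.5665
Step 2: z-update.
Minimize 3*z^2 - 1*z + (1.0/2)*(0.5665 - z + 0.0121)^2
FOC: (2*3 + 1.0)*z = 1 + 1.0*(0.5665 + 0.0121)
z^{k+1} = 0.2255
Step 3: u-update.
u^{k+1} = 0.0121 + 0.5665 - 0.2255 = 0.3531
Step 4: Primal residual = |0.5665 - 0.2255| = 0.341


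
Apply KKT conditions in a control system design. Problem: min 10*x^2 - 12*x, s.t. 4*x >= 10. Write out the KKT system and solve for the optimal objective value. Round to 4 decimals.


Step 1: Try lambda = 0 (constraint inactive).
x_unc = 12/(2*10) = 0.6
Check: 4*0.6 = 2.4 < 10 -- violated!
Step 2: Constraint must be active: 4*x = 10
x* = 10/4 = 2.5
lambda = (2*10*2.5 - 12)/4 = 9.5
Step 3: Compute optimal value.
f(x*) = 10*2.5^2 - 12*2.5 = 32.5


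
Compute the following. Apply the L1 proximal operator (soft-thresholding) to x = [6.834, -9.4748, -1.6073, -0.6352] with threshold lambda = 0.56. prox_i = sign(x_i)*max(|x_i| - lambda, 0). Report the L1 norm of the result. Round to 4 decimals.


Soft-thresholding with lambda = 0.56:
prox(6.834) = sign(6.834)*max(|6.834| - 0.56, 0) = 6.274
prox(-9.4748) = sign(-9.4748)*max(|-9.4748| - 0.56, 0) = -8.9148
prox(-1.6073) = sign(-1.6073)*max(|-1.6073| - 0.56, 0) = -1.0473
prox(-0.6352) = sign(-0.6352)*max(|-0.6352| - 0.56, 0) = -0.0752
prox(x) = [6.274, -8.9148, -1.0473, -0.0752]
||prox(x)||_1 = 6.274 + 8.9148 + 1.0473 + 0.0752 = 16.3113


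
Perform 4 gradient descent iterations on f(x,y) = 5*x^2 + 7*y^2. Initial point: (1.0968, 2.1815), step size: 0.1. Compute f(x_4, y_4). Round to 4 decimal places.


Gradient descent on f(x,y) = 5*x^2 + 7*y^2.
Starting point: (1.0968, 2.1815), alpha = 0.1
Step 1: grad_x = 2*5*1.0968 = 10.968, grad_y = 2*7*2.1815 = 30.541
  x_1 = 1.0968 - 0.1*10.968 = 0.0
  y_1 = 2.1815 - 0.1*30.541 = -0.8726
Step 2: grad_x = 2*5*0.0 = 0.0, grad_y = 2*7*-0.8726 = -12.2164
  x_2 = 0.0 - 0.1*0.0 = 0.0
  y_2 = -0.8726 - 0.1*-12.2164 = 0.349
Step 3: grad_x = 2*5*0.0 = 0.0, grad_y = 2*7*0.349 = 4.8866
  x_3 = 0.0 - 0.1*0.0 = 0.0
  y_3 = 0.349 - 0.1*4.8866 = -0.1396
Step 4: grad_x = 2*5*0.0 = 0.0, grad_y = 2*7*-0.1396 = -1.9546
  x_4 = 0.0 - 0.1*0.0 = 0.0
  y_4 = -0.1396 - 0.1*-1.9546 = 0.0558
f(0.0, 0.0558) = 5*0.0^2 + 7*0.0558^2 = 0.0218


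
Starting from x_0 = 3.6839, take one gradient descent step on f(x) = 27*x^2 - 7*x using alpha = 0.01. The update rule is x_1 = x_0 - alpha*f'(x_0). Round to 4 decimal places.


We compute the gradient at x_0 and apply the update.
f'(x) = 54*x - 7
f'(3.6839) = 54*3.6839 - 7 = 191.9306
x_1 = 3.6839 - 0.01*191.9306 = 1.7646


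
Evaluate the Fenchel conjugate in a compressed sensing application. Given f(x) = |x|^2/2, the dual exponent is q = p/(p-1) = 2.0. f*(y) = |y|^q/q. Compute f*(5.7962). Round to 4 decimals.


The conjugate exponent q satisfies 1/p + 1/q = 1.
p = 2, so q = 2/(2 - 1) = 2.0
|y|^q = 5.7962^2.0 = 33.5959
f*(5.7962) = 33.5959 / 2.0 = 16.798


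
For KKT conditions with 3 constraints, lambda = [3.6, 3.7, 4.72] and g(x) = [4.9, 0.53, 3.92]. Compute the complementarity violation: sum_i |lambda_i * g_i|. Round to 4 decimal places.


KKT complementary slackness check:
lambda_1 * g_1 = 3.6 * 4.9 = 17.64
lambda_2 * g_2 = 3.7 * 0.53 = 1.961
lambda_3 * g_3 = 4.72 * 3.92 = 18.5024
Total violation = 17.64 + 1.961 + 18.5024 = 38.1034


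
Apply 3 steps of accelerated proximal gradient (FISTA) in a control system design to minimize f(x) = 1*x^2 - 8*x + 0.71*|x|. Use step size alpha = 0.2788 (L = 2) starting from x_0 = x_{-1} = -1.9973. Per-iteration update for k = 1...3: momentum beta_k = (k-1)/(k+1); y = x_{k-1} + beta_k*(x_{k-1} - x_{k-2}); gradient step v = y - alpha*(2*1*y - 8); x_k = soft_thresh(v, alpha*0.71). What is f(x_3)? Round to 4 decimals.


FISTA on f(x) = 1*x^2 - 8*x + 0.71*|x|
L = 2, alpha = 0.2788
Iteration 1: beta = 0.0, y = -1.9973 + 0.0*(-1.9973 + 1.9973) = -1.9973
  grad(y) = -11.9946, v = y - alpha*grad = 1.3468
  prox(v) = soft_thresh(1.3468, 0.1979) = 1.1488
Iteration 2: beta = 0.3333, y = 1.1488 + 0.3333*(1.1488 + 1.9973) = 2.1976
  grad(y) = -3.6049, v = y - alpha*grad = 3.2026
  prox(v) = soft_thresh(3.2026, 0.1979) = 3.0047
Iteration 3: beta = 0.5, y = 3.0047 + 0.5*(3.0047 - 1.1488) = 3.9326
  grad(y) = -0.1349, v = y - alpha*grad = 3.9702
  prox(v) = soft_thresh(3.9702, 0.1979) = 3.7722
f(x_3) = 1*3.7722^2 - 8*3.7722 + 0.71*|3.7722| = -13.2698


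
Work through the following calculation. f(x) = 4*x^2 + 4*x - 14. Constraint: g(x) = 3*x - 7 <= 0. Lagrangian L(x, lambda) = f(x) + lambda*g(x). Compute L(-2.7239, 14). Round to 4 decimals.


Step 1: Evaluate f(x).
f(-2.7239) = 4*(-2.7239)^2 + 4*(-2.7239) - 14 = 4.7829
Step 2: Evaluate g(x).
g(-2.7239) = 3*-2.7239 - 7 = -15.1717
Step 3: Compute Lagrangian.
L = 4.7829 + 14*-15.1717 = -207.6209


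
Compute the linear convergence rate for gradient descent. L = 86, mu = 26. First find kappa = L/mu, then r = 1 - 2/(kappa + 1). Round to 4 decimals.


Step 1: Compute the condition number.
kappa = L/mu = 86/26 = 3.3077
Step 2: Compute the convergence rate.
r = 1 - 2/(kappa + 1) = 1 - 2*mu/(L + mu) = (L - mu)/(L + mu) = 60/112 = 0.5357


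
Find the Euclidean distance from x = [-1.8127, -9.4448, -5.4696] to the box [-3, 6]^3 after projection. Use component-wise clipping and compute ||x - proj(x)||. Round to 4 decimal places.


Project each component onto [-3, 6].
clip(-1.8127) = -1.8127, clip(-9.4448) = -3.0, clip(-5.4696) = -3.0
Projection = [-1.8127, -3.0, -3.0]
Squared diffs: [0.0, 41.5354, 6.0989]
Distance = sqrt(47.6343) = 6.9018


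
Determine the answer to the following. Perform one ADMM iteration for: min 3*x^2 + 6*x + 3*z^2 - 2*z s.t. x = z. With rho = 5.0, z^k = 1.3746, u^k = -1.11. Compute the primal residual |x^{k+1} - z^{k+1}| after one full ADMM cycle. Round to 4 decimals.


ADMM iteration with rho = 5.0, z^k = 1.3746, u^k = -1.11
Step 1: x-update.
Minimize 3*x^2 + 6*x + (5.0/2)*(x - 1.3746 - 1.11)^2
FOC: (2*3 + 5.0)*x = -6 + 5.0*(1.3746 + 1.11)
x^{k+1} = 0.5839
Step 2: z-update.
Minimize 3*z^2 - 2*z + (5.0/2)*(0.5839 - z - 1.11)^2
FOC: (2*3 + 5.0)*z = 2 + 5.0*(0.5839 - 1.11)
z^{k+1} = -0.0573
Step 3: u-update.
u^{k+1} = -1.11 + 0.5839 + 0.0573 = -0.4688
Step 4: Primal residual = |0.5839 + 0.0573| = 0.6412


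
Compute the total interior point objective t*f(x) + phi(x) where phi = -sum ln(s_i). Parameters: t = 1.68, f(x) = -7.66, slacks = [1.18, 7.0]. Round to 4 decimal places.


Step 1: Compute log-barrier.
ln values: [0.1655, 1.9459]
phi = -(0.1655 + 1.9459) = -2.1114
Step 2: Compute augmented objective.
t*f(x) = 1.68*-7.66 = -12.8688
Total = -12.8688 - 2.1114 = -14.9802


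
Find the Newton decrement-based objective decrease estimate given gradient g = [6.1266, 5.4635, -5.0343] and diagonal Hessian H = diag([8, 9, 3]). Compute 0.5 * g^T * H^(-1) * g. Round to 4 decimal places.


Step 1: H is diagonal, so H^(-1) * g = [0.7658, 0.6071, -1.6781].
Step 2: g^T H^(-1) g = sum_i g_i^2 / H_ii
  = (6.1266)^2/8 + (5.4635)^2/9 + (-5.0343)^2/3
  = 4.6919 + 3.3166 + 8.4481 = 16.4566
Step 3: Objective decrease = 0.5 * g^T H^(-1) g = 8.2283


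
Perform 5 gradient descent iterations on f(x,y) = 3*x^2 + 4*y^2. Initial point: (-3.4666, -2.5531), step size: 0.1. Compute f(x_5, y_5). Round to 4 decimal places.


Gradient descent on f(x,y) = 3*x^2 + 4*y^2.
Starting point: (-3.4666, -2.5531), alpha = 0.1
Step 1: grad_x = 2*3*-3.4666 = -20.7996, grad_y = 2*4*-2.5531 = -20.4248
  x_1 = -3.4666 - 0.1*-20.7996 = -1.3866
  y_1 = -2.5531 - 0.1*-20.4248 = -0.5106
Step 2: grad_x = 2*3*-1.3866 = -8.3198, grad_y = 2*4*-0.5106 = -4.085
  x_2 = -1.3866 - 0.1*-8.3198 = -0.5547
  y_2 = -0.5106 - 0.1*-4.085 = -0.1021
Step 3: grad_x = 2*3*-0.5547 = -3.3279, grad_y = 2*4*-0.1021 = -0.817
  x_3 = -0.5547 - 0.1*-3.3279 = -0.2219
  y_3 = -0.1021 - 0.1*-0.817 = -0.0204
Step 4: grad_x = 2*3*-0.2219 = -1.3312, grad_y = 2*4*-0.0204 = -0.1634
  x_4 = -0.2219 - 0.1*-1.3312 = -0.0887
  y_4 = -0.0204 - 0.1*-0.1634 = -0.0041
Step 5: grad_x = 2*3*-0.0887 = -0.5325, grad_y = 2*4*-0.0041 = -0.0327
  x_5 = -0.0887 - 0.1*-0.5325 = -0.0355
  y_5 = -0.0041 - 0.1*-0.0327 = -0.0008
f(-0.0355, -0.0008) = 3*(-0.0355)^2 + 4*(-0.0008)^2 = 0.0038


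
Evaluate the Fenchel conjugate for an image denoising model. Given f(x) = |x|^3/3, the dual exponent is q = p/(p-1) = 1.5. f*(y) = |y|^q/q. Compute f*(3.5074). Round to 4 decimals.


The conjugate exponent q satisfies 1/p + 1/q = 1.
p = 3, so q = 3/(3 - 1) = 1.5
|y|^q = 3.5074^1.5 = 6.5687
f*(3.5074) = 6.5687 / 1.5 = 4.3791


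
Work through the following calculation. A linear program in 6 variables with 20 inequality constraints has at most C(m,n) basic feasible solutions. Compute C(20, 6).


Each vertex corresponds to some choice of n active constraints out of m, so the number of vertices is at most C(m, n) = m! / (n!(m-n)!).
m = 20, n = 6
Numerator: 20 * 19 * 18 * 17 * 16 * 15
Denominator: 6! = 720
C(20, 6) = 38760


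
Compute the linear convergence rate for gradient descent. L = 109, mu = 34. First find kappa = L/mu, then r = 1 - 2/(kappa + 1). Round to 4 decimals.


Step 1: Compute the condition number.
kappa = L/mu = 109/34 = 3.2059
Step 2: Compute the convergence rate.
r = 1 - 2/(kappa + 1) = 1 - 2*mu/(L + mu) = (L - mu)/(L + mu) = 75/143 = 0.5245


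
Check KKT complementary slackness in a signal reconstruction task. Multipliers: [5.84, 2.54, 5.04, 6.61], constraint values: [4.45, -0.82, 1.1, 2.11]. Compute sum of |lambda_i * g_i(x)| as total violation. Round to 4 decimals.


KKT complementary slackness check:
lambda_1 * g_1 = 5.84 * 4.45 = 25.988
lambda_2 * g_2 = 2.54 * -0.82 = -2.0828
lambda_3 * g_3 = 5.04 * 1.1 = 5.544
lambda_4 * g_4 = 6.61 * 2.11 = 13.9471
Total violation = 25.988 + 2.0828 + 5.544 + 13.9471 = 47.5619


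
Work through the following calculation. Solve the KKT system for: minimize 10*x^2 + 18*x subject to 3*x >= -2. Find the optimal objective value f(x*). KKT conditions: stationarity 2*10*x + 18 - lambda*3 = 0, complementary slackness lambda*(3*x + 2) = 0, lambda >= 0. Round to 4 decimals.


Step 1: Try lambda = 0 (constraint inactive).
x_unc = -18/(2*10) = -0.9
Check: 3*-0.9 = -2.7 < -2 -- violated!
Step 2: Constraint must be active: 3*x = -2
x* = -2/3 = -0.6667 (rounded; the exact value -2/3 is used below)
lambda = (2*10*(-2/3) + 18)/3 = 1.5556
Step 3: Compute optimal value.
f(x*) = 10*(-2/3)^2 + 18*(-2/3) = -7.5556


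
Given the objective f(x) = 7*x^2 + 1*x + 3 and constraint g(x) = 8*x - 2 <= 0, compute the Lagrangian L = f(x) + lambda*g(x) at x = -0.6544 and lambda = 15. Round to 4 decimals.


Step 1: Evaluate f(x).
f(-0.6544) = 7*(-0.6544)^2 + 1*(-0.6544) + 3 = 5.3433
Step 2: Evaluate g(x).
g(-0.6544) = 8*-0.6544 - 2 = -7.2352
Step 3: Compute Lagrangian.
L = 5.3433 + 15*-7.2352 = -103.1847


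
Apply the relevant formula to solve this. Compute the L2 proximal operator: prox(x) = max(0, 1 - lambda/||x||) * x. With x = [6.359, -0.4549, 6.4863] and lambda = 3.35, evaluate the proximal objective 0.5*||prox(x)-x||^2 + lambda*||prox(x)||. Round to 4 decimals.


Step 1: Compute ||x||.
||x|| = 9.0948
Step 2: Compute scaling factor.
scale = max(0, 1 - 3.35/9.0948) = 0.6317
Step 3: prox(x) = [4.0167, -0.2873, 4.0971]
||prox(x)|| = 5.7448
Step 4: Proximal objective.
0.5*||prox-x||^2 = 5.6113
lambda*||prox|| = 19.2451
Total = 24.8564


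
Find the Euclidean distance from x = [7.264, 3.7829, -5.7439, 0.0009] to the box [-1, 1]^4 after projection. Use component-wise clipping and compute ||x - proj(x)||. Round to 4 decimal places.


Project each component onto [-1, 1].
clip(7.264) = 1.0, clip(3.7829) = 1.0, clip(-5.7439) = -1.0, clip(0.0009) = 0.0009
Projection = [1.0, 1.0, -1.0, 0.0009]
Squared diffs: [39.2377, 7.7445, 22.5046, 0.0]
Distance = sqrt(69.4868) = 8.3359


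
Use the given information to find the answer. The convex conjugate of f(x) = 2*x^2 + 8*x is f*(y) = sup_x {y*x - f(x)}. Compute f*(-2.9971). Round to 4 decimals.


f*(y) = sup_x {y*x - a*x^2 - b*x} = sup_x {(y-b)*x - a*x^2}
FOC: (y - b) - 2a*x = 0 => x* = (y - b)/(2a)
x* = (-2.9971 - 8)/(2*2) = -2.7493
f*(-2.9971) = (y-b)^2/(4a) = (-2.9971 - 8)^2/(4*2)
= 120.9362/8 = 15.117


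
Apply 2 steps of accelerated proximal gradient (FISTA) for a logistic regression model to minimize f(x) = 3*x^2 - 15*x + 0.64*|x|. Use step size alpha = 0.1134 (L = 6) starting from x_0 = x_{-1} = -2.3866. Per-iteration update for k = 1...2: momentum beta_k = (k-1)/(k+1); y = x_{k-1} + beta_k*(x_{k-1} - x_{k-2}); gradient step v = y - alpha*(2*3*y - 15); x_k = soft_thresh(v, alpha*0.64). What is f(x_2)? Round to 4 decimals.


FISTA on f(x) = 3*x^2 - 15*x + 0.64*|x|
L = 6, alpha = 0.1134
Iteration 1: beta = 0.0, y = -2.3866 + 0.0*(-2.3866 + 2.3866) = -2.3866
  grad(y) = -29.3196, v = y - alpha*grad = 0.9382
  prox(v) = soft_thresh(0.9382, 0.0726) = 0.8657
Iteration 2: beta = 0.3333, y = 0.8657 + 0.3333*(0.8657 + 2.3866) = 1.9498
  grad(y) = -3.3015, v = y - alpha*grad = 2.3241
  prox(v) = soft_thresh(2.3241, 0.0726) = 2.2516
f(x_2) = 3*2.2516^2 - 15*2.2516 + 0.64*|2.2516| = -17.1238


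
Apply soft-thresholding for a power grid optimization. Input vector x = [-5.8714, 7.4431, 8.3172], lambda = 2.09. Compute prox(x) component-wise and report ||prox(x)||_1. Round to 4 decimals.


Soft-thresholding with lambda = 2.09:
prox(-5.8714) = sign(-5.8714)*max(|-5.8714| - 2.09, 0) = -3.7814
prox(7.4431) = sign(7.4431)*max(|7.4431| - 2.09, 0) = 5.3531
prox(8.3172) = sign(8.3172)*max(|8.3172| - 2.09, 0) = 6.2272
prox(x) = [-3.7814, 5.3531, 6.2272]
||prox(x)||_1 = 3.7814 + 5.3531 + 6.2272 = 15.3617


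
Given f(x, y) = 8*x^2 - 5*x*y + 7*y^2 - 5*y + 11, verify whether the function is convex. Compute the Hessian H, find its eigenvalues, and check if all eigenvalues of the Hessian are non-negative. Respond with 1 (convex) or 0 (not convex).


The Hessian of f(x,y) = 8*x^2 - 5*x*y + 7*y^2 - 5*y + 11 is:
H = [[16, -5], [-5, 14]]
Trace = 16 + 14 = 30
Determinant = 16*14 - (-5)^2 = 199
Discriminant = (30)^2 - 4*199 = 104.0
Eigenvalues: lambda_1 = 9.901, lambda_2 = 20.099
The function is convex.

1


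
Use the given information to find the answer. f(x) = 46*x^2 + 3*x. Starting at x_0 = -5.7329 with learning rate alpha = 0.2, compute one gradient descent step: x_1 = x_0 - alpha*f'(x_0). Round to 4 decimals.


We compute the gradient at x_0 and apply the update.
f'(x) = 92*x + 3
f'(-5.7329) = 92*-5.7329 + 3 = -524.4268
x_1 = -5.7329 - 0.2*-524.4268 = 99.1525


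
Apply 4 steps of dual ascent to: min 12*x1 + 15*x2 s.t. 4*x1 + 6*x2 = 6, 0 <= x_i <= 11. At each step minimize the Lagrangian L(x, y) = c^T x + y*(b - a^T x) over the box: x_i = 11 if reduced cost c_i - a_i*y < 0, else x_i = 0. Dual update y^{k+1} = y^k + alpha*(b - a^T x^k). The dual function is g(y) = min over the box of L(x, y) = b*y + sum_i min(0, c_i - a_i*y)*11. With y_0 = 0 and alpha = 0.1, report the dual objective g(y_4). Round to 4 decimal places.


Dual ascent for LP: min 12*x1 + 15*x2, 4*x1 + 6*x2 = 6, 0 <= x_i <= 11
Step 1: y^k = 0.0, reduced costs: (12.0, 15.0)
  x^k = (0.0, 0.0), subgradient = b - a^T x = 6.0
  y^{k+1} = 0.0 + 0.1*6.0 = 0.6
Step 2: y^k = 0.6, reduced costs: (9.6, 11.4)
  x^k = (0.0, 0.0), subgradient = b - a^T x = 6.0
  y^{k+1} = 0.6 + 0.1*6.0 = 1.2
Step 3: y^k = 1.2, reduced costs: (7.2, 7.8)
  x^k = (0.0, 0.0), subgradient = b - a^T x = 6.0
  y^{k+1} = 1.2 + 0.1*6.0 = 1.8
Step 4: y^k = 1.8, reduced costs: (4.8, 4.2)
  x^k = (0.0, 0.0), subgradient = b - a^T x = 6.0
  y^{k+1} = 1.8 + 0.1*6.0 = 2.4
Dual objective at y_4 = 2.4: reduced costs (2.4, 0.6), box minimizer x = (0.0, 0.0)
g(y_4) = b*y + (c1 - a1*y)*x1 + (c2 - a2*y)*x2 = 6*2.4 + 2.4*0.0 + 0.6*0.0 = 14.4 + 0.0 + 0.0 = 14.4


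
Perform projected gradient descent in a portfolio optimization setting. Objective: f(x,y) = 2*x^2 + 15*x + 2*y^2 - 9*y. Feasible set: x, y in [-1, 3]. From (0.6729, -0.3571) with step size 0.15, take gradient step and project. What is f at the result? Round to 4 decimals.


Step 1: Compute gradient at (0.6729, -0.3571).
grad_x = 2*2*0.6729 + 15 = 17.6916
grad_y = 2*2*-0.3571 - 9 = -10.4284
Step 2: Gradient step.
x_raw = 0.6729 - 0.15*17.6916 = -1.9808
y_raw = -0.3571 - 0.15*-10.4284 = 1.2072
Step 3: Project onto [-1, 3].
x_proj = clip(-1.9808) = -1.0
y_proj = clip(1.2072) = 1.2072
Step 4: Evaluate f.
f(-1.0, 1.2072) = -20.95


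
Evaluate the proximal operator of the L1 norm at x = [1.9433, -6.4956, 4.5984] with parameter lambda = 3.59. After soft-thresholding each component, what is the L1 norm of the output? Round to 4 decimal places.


Soft-thresholding with lambda = 3.59:
prox(1.9433) = sign(1.9433)*max(|1.9433| - 3.59, 0) = 0.0
prox(-6.4956) = sign(-6.4956)*max(|-6.4956| - 3.59, 0) = -2.9056
prox(4.5984) = sign(4.5984)*max(|4.5984| - 3.59, 0) = 1.0084
prox(x) = [0.0, -2.9056, 1.0084]
||prox(x)||_1 = 0.0 + 2.9056 + 1.0084 = 3.914


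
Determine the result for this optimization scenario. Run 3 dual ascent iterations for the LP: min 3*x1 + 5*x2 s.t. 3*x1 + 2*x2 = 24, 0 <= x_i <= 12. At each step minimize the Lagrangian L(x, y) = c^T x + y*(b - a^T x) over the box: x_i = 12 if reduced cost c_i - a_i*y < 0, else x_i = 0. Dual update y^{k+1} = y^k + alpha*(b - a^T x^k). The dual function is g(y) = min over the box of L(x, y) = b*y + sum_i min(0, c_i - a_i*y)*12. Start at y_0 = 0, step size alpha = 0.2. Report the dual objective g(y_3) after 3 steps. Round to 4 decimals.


Dual ascent for LP: min 3*x1 + 5*x2, 3*x1 + 2*x2 = 24, 0 <= x_i <= 12
Step 1: y^k = 0.0, reduced costs: (3.0, 5.0)
  x^k = (0.0, 0.0), subgradient = b - a^T x = 24.0
  y^{k+1} = 0.0 + 0.2*24.0 = 4.8
Step 2: y^k = 4.8, reduced costs: (-11.4, -4.6)
  x^k = (12.0, 12.0), subgradient = b - a^T x = -36.0
  y^{k+1} = 4.8 + 0.2*-36.0 = -2.4
Step 3: y^k = -2.4, reduced costs: (10.2, 9.8)
  x^k = (0.0, 0.0), subgradient = b - a^T x = 24.0
  y^{k+1} = -2.4 + 0.2*24.0 = 2.4
Dual objective at y_3 = 2.4: reduced costs (-4.2, 0.2), box minimizer x = (12.0, 0.0)
g(y_3) = b*y + (c1 - a1*y)*x1 + (c2 - a2*y)*x2 = 24*2.4 + (-4.2)*12.0 + 0.2*0.0 = 57.6 - 50.4 + 0.0 = 7.2


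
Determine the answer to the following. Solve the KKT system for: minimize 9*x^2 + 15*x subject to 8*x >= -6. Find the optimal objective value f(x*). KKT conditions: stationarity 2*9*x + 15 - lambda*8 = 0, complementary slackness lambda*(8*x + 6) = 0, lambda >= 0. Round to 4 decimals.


Step 1: Try lambda = 0 (constraint inactive).
x_unc = -15/(2*9) = -0.8333
Check: 8*-0.8333 = -6.6664 < -6 -- violated!
Step 2: Constraint must be active: 8*x = -6
x* = -6/8 = -0.75
lambda = (2*9*(-0.75) + 15)/8 = 0.1875
Step 3: Compute optimal value.
f(x*) = 9*(-0.75)^2 + 15*(-0.75) = -6.1875


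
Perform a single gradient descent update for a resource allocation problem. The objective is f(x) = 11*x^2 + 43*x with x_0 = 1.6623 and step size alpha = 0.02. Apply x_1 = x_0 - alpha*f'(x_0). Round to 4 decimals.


We compute the gradient at x_0 and apply the update.
f'(x) = 22*x + 43
f'(1.6623) = 22*1.6623 + 43 = 79.5706
x_1 = 1.6623 - 0.02*79.5706 = 0.0709


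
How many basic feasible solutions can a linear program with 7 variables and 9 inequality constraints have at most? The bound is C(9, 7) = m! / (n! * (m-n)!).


Each vertex corresponds to some choice of n active constraints out of m, so the number of vertices is at most C(m, n) = m! / (n!(m-n)!).
m = 9, n = 7
Numerator: 9 * 8 * 7 * 6 * 5 * 4 * 3
Denominator: 7! = 5040
C(9, 7) = 36


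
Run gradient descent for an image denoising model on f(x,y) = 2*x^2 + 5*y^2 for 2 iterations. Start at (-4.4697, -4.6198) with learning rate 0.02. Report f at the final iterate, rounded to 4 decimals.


Gradient descent on f(x,y) = 2*x^2 + 5*y^2.
Starting point: (-4.4697, -4.6198), alpha = 0.02
Step 1: grad_x = 2*2*-4.4697 = -17.8788, grad_y = 2*5*-4.6198 = -46.198
  x_1 = -4.4697 - 0.02*-17.8788 = -4.1121
  y_1 = -4.6198 - 0.02*-46.198 = -3.6958
Step 2: grad_x = 2*2*-4.1121 = -16.4485, grad_y = 2*5*-3.6958 = -36.9584
  x_2 = -4.1121 - 0.02*-16.4485 = -3.7832
  y_2 = -3.6958 - 0.02*-36.9584 = -2.9567
f(-3.7832, -2.9567) = 2*(-3.7832)^2 + 5*(-2.9567)^2 = 72.3341


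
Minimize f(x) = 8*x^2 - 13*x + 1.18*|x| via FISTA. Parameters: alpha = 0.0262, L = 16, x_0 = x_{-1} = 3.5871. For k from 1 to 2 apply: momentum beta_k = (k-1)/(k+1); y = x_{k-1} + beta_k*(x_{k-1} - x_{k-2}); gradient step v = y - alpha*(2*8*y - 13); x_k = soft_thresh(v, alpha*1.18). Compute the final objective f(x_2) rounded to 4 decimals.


FISTA on f(x) = 8*x^2 - 13*x + 1.18*|x|
L = 16, alpha = 0.0262
Iteration 1: beta = 0.0, y = 3.5871 + 0.0*(3.5871 - 3.5871) = 3.5871
  grad(y) = 44.3936, v = y - alpha*grad = 2.424
  prox(v) = soft_thresh(2.424, 0.0309) = 2.3931
Iteration 2: beta = 0.3333, y = 2.3931 + 0.3333*(2.3931 - 3.5871) = 1.9951
  grad(y) = 18.921, v = y - alpha*grad = 1.4993
  prox(v) = soft_thresh(1.4993, 0.0309) = 1.4684
f(x_2) = 8*1.4684^2 - 13*1.4684 + 1.18*|1.4684| = -0.1067
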